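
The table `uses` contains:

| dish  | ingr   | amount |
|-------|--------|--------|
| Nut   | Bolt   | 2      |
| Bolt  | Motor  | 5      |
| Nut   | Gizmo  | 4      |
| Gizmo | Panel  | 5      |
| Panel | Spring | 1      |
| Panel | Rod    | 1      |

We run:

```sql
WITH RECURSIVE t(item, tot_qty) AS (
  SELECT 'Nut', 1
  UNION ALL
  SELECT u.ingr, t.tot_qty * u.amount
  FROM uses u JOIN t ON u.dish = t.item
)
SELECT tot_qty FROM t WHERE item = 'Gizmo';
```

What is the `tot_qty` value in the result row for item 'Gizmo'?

4

Base: (Nut, tot_qty=1).
Iteration 1: components of {Nut} -> Bolt = 1*2 = 2, Gizmo = 1*4 = 4.
Iteration 2: components of {Bolt,Gizmo} -> Motor = 2*5 = 10, Panel = 4*5 = 20.
Iteration 3: components of {Motor,Panel} -> Rod = 20*1 = 20, Spring = 20*1 = 20.
Iteration 4: no further components; recursion stops.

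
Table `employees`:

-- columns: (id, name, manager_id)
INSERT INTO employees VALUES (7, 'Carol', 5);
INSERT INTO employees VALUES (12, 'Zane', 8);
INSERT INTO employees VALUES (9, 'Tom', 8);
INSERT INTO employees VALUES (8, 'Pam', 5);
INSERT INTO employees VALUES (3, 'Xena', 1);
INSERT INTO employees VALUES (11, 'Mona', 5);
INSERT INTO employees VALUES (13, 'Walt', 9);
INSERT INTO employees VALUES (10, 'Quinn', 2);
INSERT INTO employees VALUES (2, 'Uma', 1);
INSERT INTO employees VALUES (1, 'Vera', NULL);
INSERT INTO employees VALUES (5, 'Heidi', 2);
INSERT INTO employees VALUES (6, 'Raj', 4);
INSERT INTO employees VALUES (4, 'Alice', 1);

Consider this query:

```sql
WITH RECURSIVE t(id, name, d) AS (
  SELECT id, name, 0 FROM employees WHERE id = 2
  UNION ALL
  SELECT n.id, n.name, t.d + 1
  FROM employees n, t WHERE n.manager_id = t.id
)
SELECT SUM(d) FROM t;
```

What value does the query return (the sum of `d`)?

18

Base: id=2 (Uma) at d 0.
Iteration 1: rows with manager_id in {2} -> Heidi (id 5, d 1), Quinn (id 10, d 1).
Iteration 2: rows with manager_id in {5,10} -> Carol (id 7, d 2), Pam (id 8, d 2), Mona (id 11, d 2).
Iteration 3: rows with manager_id in {7,8,11} -> Tom (id 9, d 3), Zane (id 12, d 3).
Iteration 4: rows with manager_id in {9,12} -> Walt (id 13, d 4).
Iteration 5: no rows with manager_id in {13}; recursion stops.
SUM(d) = 0 + 1 + 1 + 2 + 2 + 2 + 3 + 3 + 4 = 18.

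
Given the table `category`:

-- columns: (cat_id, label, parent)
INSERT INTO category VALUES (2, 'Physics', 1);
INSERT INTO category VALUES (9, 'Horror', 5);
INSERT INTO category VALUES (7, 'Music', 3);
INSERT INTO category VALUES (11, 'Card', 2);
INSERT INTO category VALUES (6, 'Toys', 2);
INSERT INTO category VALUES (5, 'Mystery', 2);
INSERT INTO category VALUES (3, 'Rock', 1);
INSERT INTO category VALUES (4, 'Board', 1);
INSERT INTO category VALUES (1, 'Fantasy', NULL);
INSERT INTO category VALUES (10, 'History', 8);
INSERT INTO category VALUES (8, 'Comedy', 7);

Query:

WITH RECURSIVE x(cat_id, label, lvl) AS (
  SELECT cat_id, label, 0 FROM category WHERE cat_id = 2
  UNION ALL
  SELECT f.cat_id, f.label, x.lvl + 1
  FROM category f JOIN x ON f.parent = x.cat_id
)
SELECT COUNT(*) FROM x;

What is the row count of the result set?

Base: cat_id=2 (Physics) at lvl 0.
Iteration 1: rows with parent in {2} -> Mystery (id 5, lvl 1), Toys (id 6, lvl 1), Card (id 11, lvl 1).
Iteration 2: rows with parent in {5,6,11} -> Horror (id 9, lvl 2).
Iteration 3: no rows with parent in {9}; recursion stops.
Total rows emitted: 5.

5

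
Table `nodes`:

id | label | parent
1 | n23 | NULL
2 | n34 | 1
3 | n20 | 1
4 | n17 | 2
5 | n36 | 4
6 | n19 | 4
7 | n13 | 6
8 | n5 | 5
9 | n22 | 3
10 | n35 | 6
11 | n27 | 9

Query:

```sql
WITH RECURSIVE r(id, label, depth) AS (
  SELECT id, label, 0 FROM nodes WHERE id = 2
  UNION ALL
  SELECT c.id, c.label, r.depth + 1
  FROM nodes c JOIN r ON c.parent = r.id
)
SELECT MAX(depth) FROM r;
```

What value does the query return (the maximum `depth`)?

3

Base: id=2 (n34) at depth 0.
Iteration 1: rows with parent in {2} -> n17 (id 4, depth 1).
Iteration 2: rows with parent in {4} -> n36 (id 5, depth 2), n19 (id 6, depth 2).
Iteration 3: rows with parent in {5,6} -> n13 (id 7, depth 3), n5 (id 8, depth 3), n35 (id 10, depth 3).
Iteration 4: no rows with parent in {7,8,10}; recursion stops.
depth values: 0, 1, 2, 2, 3, 3, 3; the maximum is 3.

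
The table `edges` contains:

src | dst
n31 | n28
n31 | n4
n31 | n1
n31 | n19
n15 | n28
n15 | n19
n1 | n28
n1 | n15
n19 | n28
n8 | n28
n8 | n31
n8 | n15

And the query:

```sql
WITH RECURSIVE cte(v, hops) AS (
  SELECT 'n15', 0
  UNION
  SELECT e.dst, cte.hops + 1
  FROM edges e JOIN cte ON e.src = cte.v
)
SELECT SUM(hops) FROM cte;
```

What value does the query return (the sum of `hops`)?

4

Base: (n15, hops=0).
Iteration 1: edges from {n15} -> (n19, hops=1), (n28, hops=1).
Iteration 2: edges from {n19,n28} -> (n28, hops=2).
Iteration 3: no outgoing edges from {n28}; recursion stops.
SUM(hops) = 0 + 1 + 1 + 2 = 4.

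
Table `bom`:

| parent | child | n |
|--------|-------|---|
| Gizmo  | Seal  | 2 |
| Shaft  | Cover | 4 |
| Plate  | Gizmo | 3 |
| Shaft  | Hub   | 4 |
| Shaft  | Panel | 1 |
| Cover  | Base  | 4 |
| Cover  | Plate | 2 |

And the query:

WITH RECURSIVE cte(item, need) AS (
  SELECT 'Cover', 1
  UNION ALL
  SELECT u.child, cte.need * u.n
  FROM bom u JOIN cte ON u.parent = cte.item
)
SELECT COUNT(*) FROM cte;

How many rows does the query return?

Base: (Cover, need=1).
Iteration 1: components of {Cover} -> Base = 1*4 = 4, Plate = 1*2 = 2.
Iteration 2: components of {Base,Plate} -> Gizmo = 2*3 = 6.
Iteration 3: components of {Gizmo} -> Seal = 6*2 = 12.
Iteration 4: no further components; recursion stops.
Total rows emitted: 5.

5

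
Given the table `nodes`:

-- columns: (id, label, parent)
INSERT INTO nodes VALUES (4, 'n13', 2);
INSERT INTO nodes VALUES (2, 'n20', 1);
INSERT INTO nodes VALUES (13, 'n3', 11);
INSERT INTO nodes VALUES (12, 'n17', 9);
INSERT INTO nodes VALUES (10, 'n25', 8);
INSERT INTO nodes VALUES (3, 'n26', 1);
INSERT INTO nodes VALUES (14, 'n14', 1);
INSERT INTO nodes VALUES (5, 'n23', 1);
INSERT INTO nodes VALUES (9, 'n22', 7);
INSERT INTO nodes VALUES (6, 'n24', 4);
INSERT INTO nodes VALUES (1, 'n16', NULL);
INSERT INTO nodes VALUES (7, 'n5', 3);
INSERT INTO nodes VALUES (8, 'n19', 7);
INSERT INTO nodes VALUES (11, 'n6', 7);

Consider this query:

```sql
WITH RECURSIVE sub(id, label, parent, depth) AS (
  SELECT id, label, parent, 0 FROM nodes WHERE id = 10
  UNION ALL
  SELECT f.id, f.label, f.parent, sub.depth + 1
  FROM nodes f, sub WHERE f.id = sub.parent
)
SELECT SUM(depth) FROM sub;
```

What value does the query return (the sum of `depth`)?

Base: id=10 (n25), parent=8, depth 0.
Iteration 1: join on id=8 -> n19 (id 8, parent=7, depth 1).
Iteration 2: join on id=7 -> n5 (id 7, parent=3, depth 2).
Iteration 3: join on id=3 -> n26 (id 3, parent=1, depth 3).
Iteration 4: join on id=1 -> n16 (id 1, parent=NULL, depth 4).
Iteration 5: parent is NULL; no match; recursion stops.
SUM(depth) = 0 + 1 + 2 + 3 + 4 = 10.

10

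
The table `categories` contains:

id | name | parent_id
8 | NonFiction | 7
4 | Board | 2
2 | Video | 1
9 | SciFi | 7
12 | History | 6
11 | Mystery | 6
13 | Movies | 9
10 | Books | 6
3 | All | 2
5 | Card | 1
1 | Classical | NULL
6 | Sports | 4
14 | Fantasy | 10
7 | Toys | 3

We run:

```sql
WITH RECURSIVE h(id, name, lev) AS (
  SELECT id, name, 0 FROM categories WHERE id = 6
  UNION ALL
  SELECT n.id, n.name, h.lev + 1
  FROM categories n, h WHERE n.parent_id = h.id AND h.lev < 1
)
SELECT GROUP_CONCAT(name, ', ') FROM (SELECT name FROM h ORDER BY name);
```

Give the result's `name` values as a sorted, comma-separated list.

Base: id=6 (Sports) at lev 0.
Iteration 1: rows with parent_id in {6} -> Books (id 10, lev 1), Mystery (id 11, lev 1), History (id 12, lev 1).
Iteration 2: lev < 1 fails for all current rows; recursion stops.

Books, History, Mystery, Sports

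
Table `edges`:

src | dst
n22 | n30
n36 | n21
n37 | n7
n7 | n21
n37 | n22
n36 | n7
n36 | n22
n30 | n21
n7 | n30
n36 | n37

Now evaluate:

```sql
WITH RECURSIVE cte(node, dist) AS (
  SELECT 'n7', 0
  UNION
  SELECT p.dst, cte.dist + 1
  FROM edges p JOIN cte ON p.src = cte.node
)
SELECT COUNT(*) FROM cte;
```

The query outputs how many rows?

Base: (n7, dist=0).
Iteration 1: edges from {n7} -> (n21, dist=1), (n30, dist=1).
Iteration 2: edges from {n21,n30} -> (n21, dist=2).
Iteration 3: no outgoing edges from {n21}; recursion stops.
Total rows emitted: 4.

4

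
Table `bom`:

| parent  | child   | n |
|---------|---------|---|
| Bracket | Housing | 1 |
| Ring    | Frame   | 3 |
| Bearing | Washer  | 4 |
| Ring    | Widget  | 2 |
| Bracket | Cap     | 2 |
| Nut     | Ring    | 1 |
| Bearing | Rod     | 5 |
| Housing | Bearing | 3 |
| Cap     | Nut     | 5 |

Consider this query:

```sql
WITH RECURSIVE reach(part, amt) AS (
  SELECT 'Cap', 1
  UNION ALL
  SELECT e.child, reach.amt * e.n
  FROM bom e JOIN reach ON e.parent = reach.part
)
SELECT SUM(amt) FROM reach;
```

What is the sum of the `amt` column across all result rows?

Base: (Cap, amt=1).
Iteration 1: components of {Cap} -> Nut = 1*5 = 5.
Iteration 2: components of {Nut} -> Ring = 5*1 = 5.
Iteration 3: components of {Ring} -> Frame = 5*3 = 15, Widget = 5*2 = 10.
Iteration 4: no further components; recursion stops.
SUM(amt) = 1 + 5 + 5 + 10 + 15 = 36.

36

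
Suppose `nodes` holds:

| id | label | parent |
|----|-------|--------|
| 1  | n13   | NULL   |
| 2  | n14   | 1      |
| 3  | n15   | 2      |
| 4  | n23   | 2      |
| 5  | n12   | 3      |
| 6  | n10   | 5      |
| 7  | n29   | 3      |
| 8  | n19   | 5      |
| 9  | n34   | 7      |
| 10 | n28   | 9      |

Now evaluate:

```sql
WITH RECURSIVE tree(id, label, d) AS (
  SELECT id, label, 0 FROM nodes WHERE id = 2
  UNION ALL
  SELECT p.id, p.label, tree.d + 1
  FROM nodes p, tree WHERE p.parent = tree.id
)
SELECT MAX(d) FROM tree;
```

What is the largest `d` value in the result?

4

Base: id=2 (n14) at d 0.
Iteration 1: rows with parent in {2} -> n15 (id 3, d 1), n23 (id 4, d 1).
Iteration 2: rows with parent in {3,4} -> n12 (id 5, d 2), n29 (id 7, d 2).
Iteration 3: rows with parent in {5,7} -> n10 (id 6, d 3), n19 (id 8, d 3), n34 (id 9, d 3).
Iteration 4: rows with parent in {6,8,9} -> n28 (id 10, d 4).
Iteration 5: no rows with parent in {10}; recursion stops.
d values: 0, 1, 1, 2, 2, 3, 3, 3, 4; the maximum is 4.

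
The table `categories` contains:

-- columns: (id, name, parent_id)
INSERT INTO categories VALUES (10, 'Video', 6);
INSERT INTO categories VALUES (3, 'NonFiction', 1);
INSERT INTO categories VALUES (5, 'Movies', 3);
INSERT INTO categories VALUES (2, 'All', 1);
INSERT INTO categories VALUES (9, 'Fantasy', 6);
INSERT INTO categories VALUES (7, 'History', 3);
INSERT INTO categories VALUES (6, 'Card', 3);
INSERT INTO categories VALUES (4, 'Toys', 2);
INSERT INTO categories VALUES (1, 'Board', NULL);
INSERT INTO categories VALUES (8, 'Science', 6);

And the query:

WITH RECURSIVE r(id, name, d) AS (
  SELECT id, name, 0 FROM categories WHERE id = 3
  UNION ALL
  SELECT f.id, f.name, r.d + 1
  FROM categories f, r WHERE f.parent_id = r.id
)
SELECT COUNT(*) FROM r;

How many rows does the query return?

Base: id=3 (NonFiction) at d 0.
Iteration 1: rows with parent_id in {3} -> Movies (id 5, d 1), Card (id 6, d 1), History (id 7, d 1).
Iteration 2: rows with parent_id in {5,6,7} -> Science (id 8, d 2), Fantasy (id 9, d 2), Video (id 10, d 2).
Iteration 3: no rows with parent_id in {8,9,10}; recursion stops.
Total rows emitted: 7.

7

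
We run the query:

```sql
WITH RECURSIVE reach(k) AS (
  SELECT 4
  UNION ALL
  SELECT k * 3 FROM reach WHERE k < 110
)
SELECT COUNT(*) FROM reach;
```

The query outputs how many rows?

5

Base: k=4.
Iteration 1: 4 < 110 holds -> k = 4 * 3 = 12.
Iteration 2: 12 < 110 holds -> k = 12 * 3 = 36.
Iteration 3: 36 < 110 holds -> k = 36 * 3 = 108.
Iteration 4: 108 < 110 holds -> k = 108 * 3 = 324.
Iteration 5: 324 < 110 fails; recursion stops.
Total rows emitted: 5.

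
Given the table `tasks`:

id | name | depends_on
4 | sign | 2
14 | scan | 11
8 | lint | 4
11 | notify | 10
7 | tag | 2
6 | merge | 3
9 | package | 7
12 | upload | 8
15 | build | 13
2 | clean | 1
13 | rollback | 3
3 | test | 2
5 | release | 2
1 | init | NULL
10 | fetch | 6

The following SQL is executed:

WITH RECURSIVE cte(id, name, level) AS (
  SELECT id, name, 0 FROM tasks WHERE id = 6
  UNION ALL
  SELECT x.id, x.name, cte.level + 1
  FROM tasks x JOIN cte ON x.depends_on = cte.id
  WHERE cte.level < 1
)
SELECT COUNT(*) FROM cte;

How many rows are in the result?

2

Base: id=6 (merge) at level 0.
Iteration 1: rows with depends_on in {6} -> fetch (id 10, level 1).
Iteration 2: level < 1 fails for all current rows; recursion stops.
Total rows emitted: 2.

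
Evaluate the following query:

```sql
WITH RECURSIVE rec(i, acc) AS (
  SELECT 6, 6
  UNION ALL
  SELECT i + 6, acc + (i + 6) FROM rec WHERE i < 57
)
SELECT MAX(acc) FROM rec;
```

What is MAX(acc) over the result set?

Base: i=6, acc=6.
Iteration 1: 6 < 57 holds -> i = 6 + 6 = 12, acc = 6 + 12 = 18.
Iteration 2: 12 < 57 holds -> i = 12 + 6 = 18, acc = 18 + 18 = 36.
Iteration 3: 18 < 57 holds -> i = 18 + 6 = 24, acc = 36 + 24 = 60.
Iteration 4: 24 < 57 holds -> i = 24 + 6 = 30, acc = 60 + 30 = 90.
Iteration 5: 30 < 57 holds -> i = 30 + 6 = 36, acc = 90 + 36 = 126.
Iteration 6: 36 < 57 holds -> i = 36 + 6 = 42, acc = 126 + 42 = 168.
Iteration 7: 42 < 57 holds -> i = 42 + 6 = 48, acc = 168 + 48 = 216.
Iteration 8: 48 < 57 holds -> i = 48 + 6 = 54, acc = 216 + 54 = 270.
Iteration 9: 54 < 57 holds -> i = 54 + 6 = 60, acc = 270 + 60 = 330.
Iteration 10: 60 < 57 fails; recursion stops.
acc values: 6, 18, 36, 60, 90, 126, 168, 216, 270, 330; the maximum is 330.

330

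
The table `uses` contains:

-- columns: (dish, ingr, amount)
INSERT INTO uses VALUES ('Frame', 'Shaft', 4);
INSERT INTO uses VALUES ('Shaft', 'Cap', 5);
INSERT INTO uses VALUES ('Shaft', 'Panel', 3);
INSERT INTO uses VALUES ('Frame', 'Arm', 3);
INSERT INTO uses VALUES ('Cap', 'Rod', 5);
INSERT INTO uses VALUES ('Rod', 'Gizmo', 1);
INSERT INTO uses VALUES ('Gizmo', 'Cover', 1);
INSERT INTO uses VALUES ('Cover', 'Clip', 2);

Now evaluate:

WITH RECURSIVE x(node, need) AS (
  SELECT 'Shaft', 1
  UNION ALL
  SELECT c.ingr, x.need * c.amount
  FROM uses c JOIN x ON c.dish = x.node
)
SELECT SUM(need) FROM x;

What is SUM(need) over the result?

134

Base: (Shaft, need=1).
Iteration 1: components of {Shaft} -> Cap = 1*5 = 5, Panel = 1*3 = 3.
Iteration 2: components of {Cap,Panel} -> Rod = 5*5 = 25.
Iteration 3: components of {Rod} -> Gizmo = 25*1 = 25.
Iteration 4: components of {Gizmo} -> Cover = 25*1 = 25.
Iteration 5: components of {Cover} -> Clip = 25*2 = 50.
Iteration 6: no further components; recursion stops.
SUM(need) = 1 + 5 + 3 + 25 + 25 + 25 + 50 = 134.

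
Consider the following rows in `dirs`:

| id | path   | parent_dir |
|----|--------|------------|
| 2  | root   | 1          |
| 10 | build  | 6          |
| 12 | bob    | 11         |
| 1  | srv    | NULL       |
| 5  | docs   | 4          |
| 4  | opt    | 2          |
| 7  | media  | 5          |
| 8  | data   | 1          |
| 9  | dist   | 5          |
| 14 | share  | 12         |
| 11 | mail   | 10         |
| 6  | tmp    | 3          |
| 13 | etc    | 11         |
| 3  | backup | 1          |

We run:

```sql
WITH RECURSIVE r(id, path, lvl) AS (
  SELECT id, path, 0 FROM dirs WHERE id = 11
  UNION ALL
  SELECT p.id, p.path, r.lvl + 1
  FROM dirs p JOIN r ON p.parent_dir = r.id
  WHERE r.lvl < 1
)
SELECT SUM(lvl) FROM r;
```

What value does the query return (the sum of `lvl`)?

2

Base: id=11 (mail) at lvl 0.
Iteration 1: rows with parent_dir in {11} -> bob (id 12, lvl 1), etc (id 13, lvl 1).
Iteration 2: lvl < 1 fails for all current rows; recursion stops.
SUM(lvl) = 0 + 1 + 1 = 2.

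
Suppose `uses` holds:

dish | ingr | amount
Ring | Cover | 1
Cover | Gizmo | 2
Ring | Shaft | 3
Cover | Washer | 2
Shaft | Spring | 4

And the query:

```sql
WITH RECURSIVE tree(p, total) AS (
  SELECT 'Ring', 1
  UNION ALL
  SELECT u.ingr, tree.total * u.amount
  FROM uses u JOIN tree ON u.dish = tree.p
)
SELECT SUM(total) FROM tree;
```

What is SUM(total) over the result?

21

Base: (Ring, total=1).
Iteration 1: components of {Ring} -> Cover = 1*1 = 1, Shaft = 1*3 = 3.
Iteration 2: components of {Cover,Shaft} -> Gizmo = 1*2 = 2, Spring = 3*4 = 12, Washer = 1*2 = 2.
Iteration 3: no further components; recursion stops.
SUM(total) = 1 + 1 + 3 + 2 + 2 + 12 = 21.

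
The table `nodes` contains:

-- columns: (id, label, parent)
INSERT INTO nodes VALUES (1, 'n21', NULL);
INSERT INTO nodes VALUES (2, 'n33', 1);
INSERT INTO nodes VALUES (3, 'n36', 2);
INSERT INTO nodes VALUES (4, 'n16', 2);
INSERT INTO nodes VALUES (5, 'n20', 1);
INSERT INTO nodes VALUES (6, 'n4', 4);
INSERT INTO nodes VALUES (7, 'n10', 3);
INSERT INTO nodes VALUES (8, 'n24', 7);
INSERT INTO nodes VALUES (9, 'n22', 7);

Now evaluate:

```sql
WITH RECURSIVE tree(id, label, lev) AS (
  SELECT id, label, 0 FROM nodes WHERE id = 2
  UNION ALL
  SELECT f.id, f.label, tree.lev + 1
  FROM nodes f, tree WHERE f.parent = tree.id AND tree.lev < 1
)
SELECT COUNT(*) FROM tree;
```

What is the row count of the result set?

3

Base: id=2 (n33) at lev 0.
Iteration 1: rows with parent in {2} -> n36 (id 3, lev 1), n16 (id 4, lev 1).
Iteration 2: lev < 1 fails for all current rows; recursion stops.
Total rows emitted: 3.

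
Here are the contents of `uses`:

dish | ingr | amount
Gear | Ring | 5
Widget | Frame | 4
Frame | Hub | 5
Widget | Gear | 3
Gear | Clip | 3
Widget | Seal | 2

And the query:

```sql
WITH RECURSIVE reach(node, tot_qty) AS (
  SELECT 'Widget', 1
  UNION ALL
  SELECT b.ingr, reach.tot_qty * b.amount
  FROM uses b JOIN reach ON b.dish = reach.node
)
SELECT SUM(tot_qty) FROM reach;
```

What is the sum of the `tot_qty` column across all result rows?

Base: (Widget, tot_qty=1).
Iteration 1: components of {Widget} -> Frame = 1*4 = 4, Gear = 1*3 = 3, Seal = 1*2 = 2.
Iteration 2: components of {Frame,Gear,Seal} -> Clip = 3*3 = 9, Hub = 4*5 = 20, Ring = 3*5 = 15.
Iteration 3: no further components; recursion stops.
SUM(tot_qty) = 1 + 4 + 2 + 3 + 20 + 9 + 15 = 54.

54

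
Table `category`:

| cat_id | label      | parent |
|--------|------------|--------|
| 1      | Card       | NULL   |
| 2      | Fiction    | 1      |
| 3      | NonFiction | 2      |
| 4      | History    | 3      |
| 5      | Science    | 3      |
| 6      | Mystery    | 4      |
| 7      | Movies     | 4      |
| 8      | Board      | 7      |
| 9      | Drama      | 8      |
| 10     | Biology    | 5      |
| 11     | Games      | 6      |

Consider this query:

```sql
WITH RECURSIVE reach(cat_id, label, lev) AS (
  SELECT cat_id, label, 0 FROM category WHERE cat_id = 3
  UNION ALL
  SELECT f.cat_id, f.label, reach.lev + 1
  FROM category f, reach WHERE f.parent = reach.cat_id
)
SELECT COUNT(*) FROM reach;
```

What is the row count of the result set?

9

Base: cat_id=3 (NonFiction) at lev 0.
Iteration 1: rows with parent in {3} -> History (id 4, lev 1), Science (id 5, lev 1).
Iteration 2: rows with parent in {4,5} -> Mystery (id 6, lev 2), Movies (id 7, lev 2), Biology (id 10, lev 2).
Iteration 3: rows with parent in {6,7,10} -> Board (id 8, lev 3), Games (id 11, lev 3).
Iteration 4: rows with parent in {8,11} -> Drama (id 9, lev 4).
Iteration 5: no rows with parent in {9}; recursion stops.
Total rows emitted: 9.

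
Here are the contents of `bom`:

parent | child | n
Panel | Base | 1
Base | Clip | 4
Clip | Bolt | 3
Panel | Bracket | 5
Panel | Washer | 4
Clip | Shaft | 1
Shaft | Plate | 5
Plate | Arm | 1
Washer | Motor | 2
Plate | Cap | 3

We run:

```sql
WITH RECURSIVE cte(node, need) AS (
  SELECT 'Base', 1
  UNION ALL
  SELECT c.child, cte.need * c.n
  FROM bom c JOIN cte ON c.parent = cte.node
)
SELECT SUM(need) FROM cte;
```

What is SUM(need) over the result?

Base: (Base, need=1).
Iteration 1: components of {Base} -> Clip = 1*4 = 4.
Iteration 2: components of {Clip} -> Bolt = 4*3 = 12, Shaft = 4*1 = 4.
Iteration 3: components of {Bolt,Shaft} -> Plate = 4*5 = 20.
Iteration 4: components of {Plate} -> Arm = 20*1 = 20, Cap = 20*3 = 60.
Iteration 5: no further components; recursion stops.
SUM(need) = 1 + 4 + 12 + 4 + 20 + 20 + 60 = 121.

121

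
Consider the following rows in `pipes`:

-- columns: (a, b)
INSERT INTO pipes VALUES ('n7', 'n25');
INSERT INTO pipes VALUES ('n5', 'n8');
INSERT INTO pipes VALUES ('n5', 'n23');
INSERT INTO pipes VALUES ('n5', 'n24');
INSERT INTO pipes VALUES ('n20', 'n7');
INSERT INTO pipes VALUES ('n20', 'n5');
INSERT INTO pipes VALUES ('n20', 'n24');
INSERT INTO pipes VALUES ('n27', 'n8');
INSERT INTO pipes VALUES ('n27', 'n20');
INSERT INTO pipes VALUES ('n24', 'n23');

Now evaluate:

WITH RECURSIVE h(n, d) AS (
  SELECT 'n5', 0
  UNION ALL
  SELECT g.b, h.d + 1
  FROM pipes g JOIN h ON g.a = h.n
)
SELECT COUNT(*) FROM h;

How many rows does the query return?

Base: (n5, d=0).
Iteration 1: edges from {n5} -> (n23, d=1), (n24, d=1), (n8, d=1).
Iteration 2: edges from {n23,n24,n8} -> (n23, d=2).
Iteration 3: no outgoing edges from {n23}; recursion stops.
Total rows emitted: 5.

5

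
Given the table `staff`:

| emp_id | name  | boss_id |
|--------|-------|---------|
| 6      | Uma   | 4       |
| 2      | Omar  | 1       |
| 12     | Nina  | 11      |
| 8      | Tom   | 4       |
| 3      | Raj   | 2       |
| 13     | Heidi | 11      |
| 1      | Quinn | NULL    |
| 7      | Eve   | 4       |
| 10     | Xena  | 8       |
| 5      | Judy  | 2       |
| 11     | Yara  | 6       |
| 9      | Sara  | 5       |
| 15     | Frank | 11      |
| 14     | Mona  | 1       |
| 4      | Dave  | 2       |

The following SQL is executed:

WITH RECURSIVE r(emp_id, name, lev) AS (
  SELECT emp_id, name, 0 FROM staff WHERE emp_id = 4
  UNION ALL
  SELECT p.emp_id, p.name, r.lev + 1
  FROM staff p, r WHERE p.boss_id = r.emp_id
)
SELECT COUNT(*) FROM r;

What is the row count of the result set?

9

Base: emp_id=4 (Dave) at lev 0.
Iteration 1: rows with boss_id in {4} -> Uma (id 6, lev 1), Eve (id 7, lev 1), Tom (id 8, lev 1).
Iteration 2: rows with boss_id in {6,7,8} -> Xena (id 10, lev 2), Yara (id 11, lev 2).
Iteration 3: rows with boss_id in {10,11} -> Nina (id 12, lev 3), Heidi (id 13, lev 3), Frank (id 15, lev 3).
Iteration 4: no rows with boss_id in {12,13,15}; recursion stops.
Total rows emitted: 9.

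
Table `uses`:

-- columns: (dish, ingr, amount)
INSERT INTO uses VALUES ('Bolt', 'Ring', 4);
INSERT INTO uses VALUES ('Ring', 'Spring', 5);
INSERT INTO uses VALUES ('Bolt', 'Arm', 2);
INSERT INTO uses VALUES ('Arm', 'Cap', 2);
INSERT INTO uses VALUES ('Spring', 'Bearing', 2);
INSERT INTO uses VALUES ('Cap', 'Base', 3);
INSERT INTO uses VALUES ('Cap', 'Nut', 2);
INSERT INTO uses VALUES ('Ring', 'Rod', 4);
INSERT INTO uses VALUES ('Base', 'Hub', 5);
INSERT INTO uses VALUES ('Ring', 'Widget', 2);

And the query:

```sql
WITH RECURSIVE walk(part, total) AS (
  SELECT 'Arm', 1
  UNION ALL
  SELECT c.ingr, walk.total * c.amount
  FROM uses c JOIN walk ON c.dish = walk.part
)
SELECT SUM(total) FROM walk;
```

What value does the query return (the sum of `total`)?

43

Base: (Arm, total=1).
Iteration 1: components of {Arm} -> Cap = 1*2 = 2.
Iteration 2: components of {Cap} -> Base = 2*3 = 6, Nut = 2*2 = 4.
Iteration 3: components of {Base,Nut} -> Hub = 6*5 = 30.
Iteration 4: no further components; recursion stops.
SUM(total) = 1 + 2 + 6 + 4 + 30 = 43.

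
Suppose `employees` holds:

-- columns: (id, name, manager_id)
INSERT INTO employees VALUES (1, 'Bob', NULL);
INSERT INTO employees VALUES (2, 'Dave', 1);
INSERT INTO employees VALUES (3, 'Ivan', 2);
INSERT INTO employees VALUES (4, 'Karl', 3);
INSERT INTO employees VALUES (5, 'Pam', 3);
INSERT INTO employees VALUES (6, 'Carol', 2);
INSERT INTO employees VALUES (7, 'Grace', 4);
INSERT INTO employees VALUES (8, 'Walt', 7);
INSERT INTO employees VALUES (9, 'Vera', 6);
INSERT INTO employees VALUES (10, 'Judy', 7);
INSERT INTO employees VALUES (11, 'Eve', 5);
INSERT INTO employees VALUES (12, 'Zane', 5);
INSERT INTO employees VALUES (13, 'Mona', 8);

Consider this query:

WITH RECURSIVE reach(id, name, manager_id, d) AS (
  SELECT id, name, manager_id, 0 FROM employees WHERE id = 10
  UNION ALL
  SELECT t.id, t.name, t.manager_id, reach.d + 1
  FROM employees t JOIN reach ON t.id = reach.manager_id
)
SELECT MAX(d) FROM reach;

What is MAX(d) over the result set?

Base: id=10 (Judy), manager_id=7, d 0.
Iteration 1: join on id=7 -> Grace (id 7, manager_id=4, d 1).
Iteration 2: join on id=4 -> Karl (id 4, manager_id=3, d 2).
Iteration 3: join on id=3 -> Ivan (id 3, manager_id=2, d 3).
Iteration 4: join on id=2 -> Dave (id 2, manager_id=1, d 4).
Iteration 5: join on id=1 -> Bob (id 1, manager_id=NULL, d 5).
Iteration 6: manager_id is NULL; no match; recursion stops.
d values: 0, 1, 2, 3, 4, 5; the maximum is 5.

5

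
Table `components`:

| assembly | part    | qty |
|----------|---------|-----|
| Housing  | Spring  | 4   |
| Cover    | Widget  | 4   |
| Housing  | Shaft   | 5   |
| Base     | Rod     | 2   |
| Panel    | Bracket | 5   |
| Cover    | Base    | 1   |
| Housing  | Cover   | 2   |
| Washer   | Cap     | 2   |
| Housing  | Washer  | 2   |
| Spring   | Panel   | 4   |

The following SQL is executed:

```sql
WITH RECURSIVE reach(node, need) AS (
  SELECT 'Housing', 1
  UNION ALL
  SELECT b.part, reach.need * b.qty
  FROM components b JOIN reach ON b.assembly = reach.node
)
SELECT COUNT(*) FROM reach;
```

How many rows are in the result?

Base: (Housing, need=1).
Iteration 1: components of {Housing} -> Cover = 1*2 = 2, Shaft = 1*5 = 5, Spring = 1*4 = 4, Washer = 1*2 = 2.
Iteration 2: components of {Cover,Shaft,Spring,Washer} -> Base = 2*1 = 2, Cap = 2*2 = 4, Panel = 4*4 = 16, Widget = 2*4 = 8.
Iteration 3: components of {Base,Cap,Panel,Widget} -> Bracket = 16*5 = 80, Rod = 2*2 = 4.
Iteration 4: no further components; recursion stops.
Total rows emitted: 11.

11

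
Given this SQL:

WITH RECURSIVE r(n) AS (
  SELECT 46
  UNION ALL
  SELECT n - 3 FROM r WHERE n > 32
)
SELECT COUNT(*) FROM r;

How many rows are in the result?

Base: n=46.
Iteration 1: 46 > 32 holds -> n = 46 - 3 = 43.
Iteration 2: 43 > 32 holds -> n = 43 - 3 = 40.
Iteration 3: 40 > 32 holds -> n = 40 - 3 = 37.
Iteration 4: 37 > 32 holds -> n = 37 - 3 = 34.
Iteration 5: 34 > 32 holds -> n = 34 - 3 = 31.
Iteration 6: 31 > 32 fails; recursion stops.
Total rows emitted: 6.

6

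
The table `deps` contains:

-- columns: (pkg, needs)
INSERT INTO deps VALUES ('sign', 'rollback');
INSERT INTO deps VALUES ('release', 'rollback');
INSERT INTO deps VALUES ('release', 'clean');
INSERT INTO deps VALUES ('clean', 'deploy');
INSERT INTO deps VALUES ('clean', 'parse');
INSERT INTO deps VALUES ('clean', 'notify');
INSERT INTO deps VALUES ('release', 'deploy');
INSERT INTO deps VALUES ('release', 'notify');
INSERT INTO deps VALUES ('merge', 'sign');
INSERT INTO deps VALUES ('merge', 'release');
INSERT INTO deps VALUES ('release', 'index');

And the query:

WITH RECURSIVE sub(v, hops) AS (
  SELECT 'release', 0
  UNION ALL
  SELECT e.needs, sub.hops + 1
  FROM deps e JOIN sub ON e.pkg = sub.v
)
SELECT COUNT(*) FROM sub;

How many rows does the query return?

Base: (release, hops=0).
Iteration 1: edges from {release} -> (clean, hops=1), (deploy, hops=1), (index, hops=1), (notify, hops=1), (rollback, hops=1).
Iteration 2: edges from {clean,deploy,index,notify,rollback} -> (deploy, hops=2), (notify, hops=2), (parse, hops=2).
Iteration 3: no outgoing edges from {deploy,notify,parse}; recursion stops.
Total rows emitted: 9.

9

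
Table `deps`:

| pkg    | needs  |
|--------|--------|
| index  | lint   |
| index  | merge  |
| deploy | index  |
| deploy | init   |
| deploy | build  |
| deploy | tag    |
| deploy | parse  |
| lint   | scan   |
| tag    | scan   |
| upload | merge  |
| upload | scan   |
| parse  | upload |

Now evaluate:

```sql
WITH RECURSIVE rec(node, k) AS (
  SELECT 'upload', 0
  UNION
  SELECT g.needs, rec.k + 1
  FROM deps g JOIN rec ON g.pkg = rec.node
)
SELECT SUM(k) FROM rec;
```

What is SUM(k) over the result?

Base: (upload, k=0).
Iteration 1: edges from {upload} -> (merge, k=1), (scan, k=1).
Iteration 2: no outgoing edges from {merge,scan}; recursion stops.
SUM(k) = 0 + 1 + 1 = 2.

2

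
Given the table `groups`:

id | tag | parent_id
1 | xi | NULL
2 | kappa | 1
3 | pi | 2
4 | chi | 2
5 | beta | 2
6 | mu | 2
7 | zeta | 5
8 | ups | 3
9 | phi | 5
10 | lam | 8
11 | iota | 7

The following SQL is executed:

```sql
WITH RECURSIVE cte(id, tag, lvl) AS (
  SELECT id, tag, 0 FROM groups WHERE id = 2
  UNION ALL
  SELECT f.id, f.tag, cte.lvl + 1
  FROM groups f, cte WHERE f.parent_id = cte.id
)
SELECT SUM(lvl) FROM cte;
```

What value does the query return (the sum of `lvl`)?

Base: id=2 (kappa) at lvl 0.
Iteration 1: rows with parent_id in {2} -> pi (id 3, lvl 1), chi (id 4, lvl 1), beta (id 5, lvl 1), mu (id 6, lvl 1).
Iteration 2: rows with parent_id in {3,4,5,6} -> zeta (id 7, lvl 2), ups (id 8, lvl 2), phi (id 9, lvl 2).
Iteration 3: rows with parent_id in {7,8,9} -> lam (id 10, lvl 3), iota (id 11, lvl 3).
Iteration 4: no rows with parent_id in {10,11}; recursion stops.
SUM(lvl) = 0 + 1 + 1 + 1 + 1 + 2 + 2 + 2 + 3 + 3 = 16.

16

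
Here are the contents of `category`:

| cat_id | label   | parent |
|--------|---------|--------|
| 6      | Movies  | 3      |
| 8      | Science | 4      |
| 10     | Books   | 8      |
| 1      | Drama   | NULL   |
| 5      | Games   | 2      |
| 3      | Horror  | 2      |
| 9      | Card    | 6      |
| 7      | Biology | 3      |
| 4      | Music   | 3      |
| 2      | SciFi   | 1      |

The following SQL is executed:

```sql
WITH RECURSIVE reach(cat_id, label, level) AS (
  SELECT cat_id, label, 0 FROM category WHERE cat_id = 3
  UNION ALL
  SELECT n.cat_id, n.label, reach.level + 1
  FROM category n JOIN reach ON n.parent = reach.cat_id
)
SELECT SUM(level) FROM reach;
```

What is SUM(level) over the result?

10

Base: cat_id=3 (Horror) at level 0.
Iteration 1: rows with parent in {3} -> Music (id 4, level 1), Movies (id 6, level 1), Biology (id 7, level 1).
Iteration 2: rows with parent in {4,6,7} -> Science (id 8, level 2), Card (id 9, level 2).
Iteration 3: rows with parent in {8,9} -> Books (id 10, level 3).
Iteration 4: no rows with parent in {10}; recursion stops.
SUM(level) = 0 + 1 + 1 + 1 + 2 + 2 + 3 = 10.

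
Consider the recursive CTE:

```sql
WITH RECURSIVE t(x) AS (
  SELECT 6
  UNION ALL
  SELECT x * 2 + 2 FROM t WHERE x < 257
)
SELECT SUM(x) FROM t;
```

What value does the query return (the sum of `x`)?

Base: x=6.
Iteration 1: 6 < 257 holds -> x = 6 * 2 + 2 = 14.
Iteration 2: 14 < 257 holds -> x = 14 * 2 + 2 = 30.
Iteration 3: 30 < 257 holds -> x = 30 * 2 + 2 = 62.
Iteration 4: 62 < 257 holds -> x = 62 * 2 + 2 = 126.
Iteration 5: 126 < 257 holds -> x = 126 * 2 + 2 = 254.
Iteration 6: 254 < 257 holds -> x = 254 * 2 + 2 = 510.
Iteration 7: 510 < 257 fails; recursion stops.
SUM(x) = 6 + 14 + 30 + 62 + 126 + 254 + 510 = 1002.

1002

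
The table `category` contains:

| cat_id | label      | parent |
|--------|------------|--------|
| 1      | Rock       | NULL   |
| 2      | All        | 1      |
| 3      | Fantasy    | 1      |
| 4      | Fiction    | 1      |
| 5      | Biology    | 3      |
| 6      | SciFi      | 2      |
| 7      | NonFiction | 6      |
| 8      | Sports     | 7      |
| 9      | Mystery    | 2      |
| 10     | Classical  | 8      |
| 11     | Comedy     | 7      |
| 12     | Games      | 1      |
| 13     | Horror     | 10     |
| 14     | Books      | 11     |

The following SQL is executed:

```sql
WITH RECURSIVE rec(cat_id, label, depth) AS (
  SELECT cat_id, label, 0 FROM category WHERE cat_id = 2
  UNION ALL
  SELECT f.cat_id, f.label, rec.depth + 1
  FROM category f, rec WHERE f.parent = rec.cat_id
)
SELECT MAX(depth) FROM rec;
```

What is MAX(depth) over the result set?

5

Base: cat_id=2 (All) at depth 0.
Iteration 1: rows with parent in {2} -> SciFi (id 6, depth 1), Mystery (id 9, depth 1).
Iteration 2: rows with parent in {6,9} -> NonFiction (id 7, depth 2).
Iteration 3: rows with parent in {7} -> Sports (id 8, depth 3), Comedy (id 11, depth 3).
Iteration 4: rows with parent in {8,11} -> Classical (id 10, depth 4), Books (id 14, depth 4).
Iteration 5: rows with parent in {10,14} -> Horror (id 13, depth 5).
Iteration 6: no rows with parent in {13}; recursion stops.
depth values: 0, 1, 1, 2, 3, 3, 4, 4, 5; the maximum is 5.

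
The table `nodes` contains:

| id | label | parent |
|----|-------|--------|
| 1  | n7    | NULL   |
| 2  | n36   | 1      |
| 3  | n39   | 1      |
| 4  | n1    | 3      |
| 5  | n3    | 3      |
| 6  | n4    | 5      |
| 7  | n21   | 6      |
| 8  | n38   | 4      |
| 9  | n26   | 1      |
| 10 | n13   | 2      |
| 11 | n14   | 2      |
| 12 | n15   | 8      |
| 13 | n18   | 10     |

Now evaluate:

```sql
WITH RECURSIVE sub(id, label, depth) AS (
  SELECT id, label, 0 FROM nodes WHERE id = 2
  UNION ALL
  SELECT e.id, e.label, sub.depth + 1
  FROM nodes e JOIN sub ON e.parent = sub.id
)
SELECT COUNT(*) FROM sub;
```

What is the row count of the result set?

Base: id=2 (n36) at depth 0.
Iteration 1: rows with parent in {2} -> n13 (id 10, depth 1), n14 (id 11, depth 1).
Iteration 2: rows with parent in {10,11} -> n18 (id 13, depth 2).
Iteration 3: no rows with parent in {13}; recursion stops.
Total rows emitted: 4.

4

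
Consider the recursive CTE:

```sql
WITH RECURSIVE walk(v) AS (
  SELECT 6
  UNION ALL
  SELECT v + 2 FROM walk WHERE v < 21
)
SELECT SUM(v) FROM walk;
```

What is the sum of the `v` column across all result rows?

Base: v=6.
Iteration 1: 6 < 21 holds -> v = 6 + 2 = 8.
Iteration 2: 8 < 21 holds -> v = 8 + 2 = 10.
Iteration 3: 10 < 21 holds -> v = 10 + 2 = 12.
Iteration 4: 12 < 21 holds -> v = 12 + 2 = 14.
Iteration 5: 14 < 21 holds -> v = 14 + 2 = 16.
Iteration 6: 16 < 21 holds -> v = 16 + 2 = 18.
Iteration 7: 18 < 21 holds -> v = 18 + 2 = 20.
Iteration 8: 20 < 21 holds -> v = 20 + 2 = 22.
Iteration 9: 22 < 21 fails; recursion stops.
SUM(v) = 6 + 8 + 10 + 12 + 14 + 16 + 18 + 20 + 22 = 126.

126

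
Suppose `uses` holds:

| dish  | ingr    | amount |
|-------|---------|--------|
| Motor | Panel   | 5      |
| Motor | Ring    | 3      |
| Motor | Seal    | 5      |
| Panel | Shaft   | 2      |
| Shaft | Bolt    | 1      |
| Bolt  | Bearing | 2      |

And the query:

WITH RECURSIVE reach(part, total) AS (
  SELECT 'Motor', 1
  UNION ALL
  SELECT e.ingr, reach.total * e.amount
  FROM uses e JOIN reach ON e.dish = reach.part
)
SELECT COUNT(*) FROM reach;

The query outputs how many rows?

7

Base: (Motor, total=1).
Iteration 1: components of {Motor} -> Panel = 1*5 = 5, Ring = 1*3 = 3, Seal = 1*5 = 5.
Iteration 2: components of {Panel,Ring,Seal} -> Shaft = 5*2 = 10.
Iteration 3: components of {Shaft} -> Bolt = 10*1 = 10.
Iteration 4: components of {Bolt} -> Bearing = 10*2 = 20.
Iteration 5: no further components; recursion stops.
Total rows emitted: 7.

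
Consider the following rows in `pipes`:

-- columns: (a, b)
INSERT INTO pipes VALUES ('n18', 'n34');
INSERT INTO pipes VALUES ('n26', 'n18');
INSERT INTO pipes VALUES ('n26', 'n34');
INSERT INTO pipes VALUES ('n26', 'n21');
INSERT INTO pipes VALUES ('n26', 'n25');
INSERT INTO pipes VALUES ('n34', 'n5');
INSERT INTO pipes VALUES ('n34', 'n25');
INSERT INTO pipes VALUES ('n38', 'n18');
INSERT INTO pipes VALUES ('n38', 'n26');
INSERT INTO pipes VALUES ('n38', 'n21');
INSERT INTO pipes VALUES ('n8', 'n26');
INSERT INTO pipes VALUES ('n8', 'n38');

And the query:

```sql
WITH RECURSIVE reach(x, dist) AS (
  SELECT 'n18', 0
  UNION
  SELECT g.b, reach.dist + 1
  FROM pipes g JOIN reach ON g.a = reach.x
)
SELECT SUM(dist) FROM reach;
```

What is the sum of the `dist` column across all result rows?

5

Base: (n18, dist=0).
Iteration 1: edges from {n18} -> (n34, dist=1).
Iteration 2: edges from {n34} -> (n25, dist=2), (n5, dist=2).
Iteration 3: no outgoing edges from {n25,n5}; recursion stops.
SUM(dist) = 0 + 1 + 2 + 2 = 5.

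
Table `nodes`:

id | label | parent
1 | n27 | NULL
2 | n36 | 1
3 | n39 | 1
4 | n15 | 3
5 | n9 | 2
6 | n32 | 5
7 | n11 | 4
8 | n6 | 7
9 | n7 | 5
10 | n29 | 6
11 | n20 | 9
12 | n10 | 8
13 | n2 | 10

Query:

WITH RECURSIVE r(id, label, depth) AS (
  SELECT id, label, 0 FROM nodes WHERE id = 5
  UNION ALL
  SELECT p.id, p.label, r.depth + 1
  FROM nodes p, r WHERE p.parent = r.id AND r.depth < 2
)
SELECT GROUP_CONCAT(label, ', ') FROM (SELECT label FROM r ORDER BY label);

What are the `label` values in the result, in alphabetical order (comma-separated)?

n20, n29, n32, n7, n9

Base: id=5 (n9) at depth 0.
Iteration 1: rows with parent in {5} -> n32 (id 6, depth 1), n7 (id 9, depth 1).
Iteration 2: rows with parent in {6,9} -> n29 (id 10, depth 2), n20 (id 11, depth 2).
Iteration 3: depth < 2 fails for all current rows; recursion stops.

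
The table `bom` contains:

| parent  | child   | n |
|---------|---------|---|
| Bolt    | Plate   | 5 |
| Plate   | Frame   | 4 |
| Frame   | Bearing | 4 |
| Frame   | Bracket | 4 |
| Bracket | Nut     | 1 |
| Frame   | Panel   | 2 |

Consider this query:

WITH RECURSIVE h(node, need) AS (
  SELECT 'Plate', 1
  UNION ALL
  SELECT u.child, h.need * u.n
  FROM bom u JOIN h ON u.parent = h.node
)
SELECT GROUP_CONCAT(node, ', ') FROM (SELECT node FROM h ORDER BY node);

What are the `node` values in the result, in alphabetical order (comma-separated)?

Bearing, Bracket, Frame, Nut, Panel, Plate

Base: (Plate, need=1).
Iteration 1: components of {Plate} -> Frame = 1*4 = 4.
Iteration 2: components of {Frame} -> Bearing = 4*4 = 16, Bracket = 4*4 = 16, Panel = 4*2 = 8.
Iteration 3: components of {Bearing,Bracket,Panel} -> Nut = 16*1 = 16.
Iteration 4: no further components; recursion stops.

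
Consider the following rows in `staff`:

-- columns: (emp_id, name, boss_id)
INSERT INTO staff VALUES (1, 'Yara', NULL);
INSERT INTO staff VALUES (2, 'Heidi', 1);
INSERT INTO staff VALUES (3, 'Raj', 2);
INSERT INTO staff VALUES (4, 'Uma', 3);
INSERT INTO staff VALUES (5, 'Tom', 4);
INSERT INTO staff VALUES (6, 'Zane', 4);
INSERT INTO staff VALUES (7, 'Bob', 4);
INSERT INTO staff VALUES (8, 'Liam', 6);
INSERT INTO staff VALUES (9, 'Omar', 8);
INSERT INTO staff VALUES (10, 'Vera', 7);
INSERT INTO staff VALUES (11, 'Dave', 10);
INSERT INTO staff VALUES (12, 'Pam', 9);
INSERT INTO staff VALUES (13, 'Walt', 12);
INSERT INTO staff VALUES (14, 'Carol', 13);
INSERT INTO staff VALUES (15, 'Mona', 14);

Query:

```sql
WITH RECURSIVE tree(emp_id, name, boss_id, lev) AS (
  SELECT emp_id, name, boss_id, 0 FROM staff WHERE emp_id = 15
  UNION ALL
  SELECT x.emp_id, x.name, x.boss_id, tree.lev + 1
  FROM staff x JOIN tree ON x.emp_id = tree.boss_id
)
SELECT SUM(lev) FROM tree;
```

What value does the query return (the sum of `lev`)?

Base: emp_id=15 (Mona), boss_id=14, lev 0.
Iteration 1: join on emp_id=14 -> Carol (id 14, boss_id=13, lev 1).
Iteration 2: join on emp_id=13 -> Walt (id 13, boss_id=12, lev 2).
Iteration 3: join on emp_id=12 -> Pam (id 12, boss_id=9, lev 3).
Iteration 4: join on emp_id=9 -> Omar (id 9, boss_id=8, lev 4).
Iteration 5: join on emp_id=8 -> Liam (id 8, boss_id=6, lev 5).
Iteration 6: join on emp_id=6 -> Zane (id 6, boss_id=4, lev 6).
Iteration 7: join on emp_id=4 -> Uma (id 4, boss_id=3, lev 7).
Iteration 8: join on emp_id=3 -> Raj (id 3, boss_id=2, lev 8).
Iteration 9: join on emp_id=2 -> Heidi (id 2, boss_id=1, lev 9).
Iteration 10: join on emp_id=1 -> Yara (id 1, boss_id=NULL, lev 10).
Iteration 11: boss_id is NULL; no match; recursion stops.
SUM(lev) = 0 + 1 + 2 + 3 + 4 + 5 + 6 + 7 + 8 + 9 + 10 = 55.

55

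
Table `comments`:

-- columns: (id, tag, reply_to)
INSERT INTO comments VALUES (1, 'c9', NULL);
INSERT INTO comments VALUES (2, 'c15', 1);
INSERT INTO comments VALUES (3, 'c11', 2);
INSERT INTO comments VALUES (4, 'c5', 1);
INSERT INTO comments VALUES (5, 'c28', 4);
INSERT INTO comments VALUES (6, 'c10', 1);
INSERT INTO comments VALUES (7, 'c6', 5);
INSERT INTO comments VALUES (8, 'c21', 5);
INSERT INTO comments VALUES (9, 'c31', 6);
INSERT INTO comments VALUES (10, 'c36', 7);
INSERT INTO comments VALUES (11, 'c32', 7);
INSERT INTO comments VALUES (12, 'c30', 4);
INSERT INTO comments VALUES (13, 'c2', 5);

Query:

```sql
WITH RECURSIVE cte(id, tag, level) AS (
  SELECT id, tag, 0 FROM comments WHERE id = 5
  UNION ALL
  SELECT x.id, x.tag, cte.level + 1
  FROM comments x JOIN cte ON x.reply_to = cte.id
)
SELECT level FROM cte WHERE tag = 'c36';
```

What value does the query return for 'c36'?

2

Base: id=5 (c28) at level 0.
Iteration 1: rows with reply_to in {5} -> c6 (id 7, level 1), c21 (id 8, level 1), c2 (id 13, level 1).
Iteration 2: rows with reply_to in {7,8,13} -> c36 (id 10, level 2), c32 (id 11, level 2).
Iteration 3: no rows with reply_to in {10,11}; recursion stops.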